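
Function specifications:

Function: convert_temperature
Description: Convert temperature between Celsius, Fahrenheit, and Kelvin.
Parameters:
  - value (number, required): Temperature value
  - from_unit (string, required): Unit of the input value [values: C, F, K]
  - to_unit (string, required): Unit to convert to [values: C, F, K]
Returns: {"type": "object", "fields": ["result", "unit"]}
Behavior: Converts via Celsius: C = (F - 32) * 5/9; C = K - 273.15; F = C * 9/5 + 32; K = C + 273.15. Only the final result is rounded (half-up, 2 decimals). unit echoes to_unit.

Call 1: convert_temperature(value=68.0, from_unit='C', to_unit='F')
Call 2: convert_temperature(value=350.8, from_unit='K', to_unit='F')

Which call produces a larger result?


Call 1:
  Input already in C: 68
  To F: 68 * 9/5 + 32 = 154.4
  Round to 2 decimals: 154.4
  -> 154.4 F
Call 2:
  To C: 350.8 - 273.15 = 77.65
  To F: 77.65 * 9/5 + 32 = 171.77
  Round to 2 decimals: 171.77
  -> 171.77 F
Call 2 (171.77 F)


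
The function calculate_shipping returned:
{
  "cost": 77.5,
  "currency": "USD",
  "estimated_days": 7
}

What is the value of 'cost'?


77.5


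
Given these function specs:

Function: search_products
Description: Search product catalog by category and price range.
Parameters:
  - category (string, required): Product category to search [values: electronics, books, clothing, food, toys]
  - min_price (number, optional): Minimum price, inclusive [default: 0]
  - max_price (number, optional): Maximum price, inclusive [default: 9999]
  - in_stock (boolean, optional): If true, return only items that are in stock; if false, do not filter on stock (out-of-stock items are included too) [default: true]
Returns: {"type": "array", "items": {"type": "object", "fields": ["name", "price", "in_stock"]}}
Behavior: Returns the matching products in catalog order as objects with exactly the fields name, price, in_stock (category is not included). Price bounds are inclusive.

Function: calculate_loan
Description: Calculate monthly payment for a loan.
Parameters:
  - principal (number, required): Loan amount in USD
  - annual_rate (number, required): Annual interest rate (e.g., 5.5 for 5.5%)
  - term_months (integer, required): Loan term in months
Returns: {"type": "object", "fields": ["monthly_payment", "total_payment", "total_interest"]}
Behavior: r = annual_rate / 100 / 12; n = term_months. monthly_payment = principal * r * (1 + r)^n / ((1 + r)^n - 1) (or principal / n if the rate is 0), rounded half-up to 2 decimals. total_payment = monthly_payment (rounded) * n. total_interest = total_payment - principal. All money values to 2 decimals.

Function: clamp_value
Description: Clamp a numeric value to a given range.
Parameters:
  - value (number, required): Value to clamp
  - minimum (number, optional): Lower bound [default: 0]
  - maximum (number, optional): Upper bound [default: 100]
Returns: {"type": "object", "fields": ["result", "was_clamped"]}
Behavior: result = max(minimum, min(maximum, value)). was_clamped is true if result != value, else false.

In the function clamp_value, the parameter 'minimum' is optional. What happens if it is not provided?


The clamp_value spec declares:
  - minimum (number, optional): Lower bound [default: 0]
It defaults to 0


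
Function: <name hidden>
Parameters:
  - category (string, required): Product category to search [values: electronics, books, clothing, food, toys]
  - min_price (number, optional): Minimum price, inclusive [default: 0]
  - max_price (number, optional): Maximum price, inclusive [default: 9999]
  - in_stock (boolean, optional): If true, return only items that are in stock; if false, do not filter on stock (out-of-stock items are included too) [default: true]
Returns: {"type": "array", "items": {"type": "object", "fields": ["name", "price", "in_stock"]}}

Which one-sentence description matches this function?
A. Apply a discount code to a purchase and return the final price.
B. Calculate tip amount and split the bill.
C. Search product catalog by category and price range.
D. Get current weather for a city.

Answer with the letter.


Parameters category, min_price, max_price, in_stock and return "array" fit: Search product catalog by category and price range.
C


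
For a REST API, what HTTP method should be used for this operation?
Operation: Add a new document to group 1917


GET = read, POST = create, PUT = update/replace, DELETE = remove
This operation is a create.
POST


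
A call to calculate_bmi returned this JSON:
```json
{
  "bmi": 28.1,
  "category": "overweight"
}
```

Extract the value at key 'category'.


overweight


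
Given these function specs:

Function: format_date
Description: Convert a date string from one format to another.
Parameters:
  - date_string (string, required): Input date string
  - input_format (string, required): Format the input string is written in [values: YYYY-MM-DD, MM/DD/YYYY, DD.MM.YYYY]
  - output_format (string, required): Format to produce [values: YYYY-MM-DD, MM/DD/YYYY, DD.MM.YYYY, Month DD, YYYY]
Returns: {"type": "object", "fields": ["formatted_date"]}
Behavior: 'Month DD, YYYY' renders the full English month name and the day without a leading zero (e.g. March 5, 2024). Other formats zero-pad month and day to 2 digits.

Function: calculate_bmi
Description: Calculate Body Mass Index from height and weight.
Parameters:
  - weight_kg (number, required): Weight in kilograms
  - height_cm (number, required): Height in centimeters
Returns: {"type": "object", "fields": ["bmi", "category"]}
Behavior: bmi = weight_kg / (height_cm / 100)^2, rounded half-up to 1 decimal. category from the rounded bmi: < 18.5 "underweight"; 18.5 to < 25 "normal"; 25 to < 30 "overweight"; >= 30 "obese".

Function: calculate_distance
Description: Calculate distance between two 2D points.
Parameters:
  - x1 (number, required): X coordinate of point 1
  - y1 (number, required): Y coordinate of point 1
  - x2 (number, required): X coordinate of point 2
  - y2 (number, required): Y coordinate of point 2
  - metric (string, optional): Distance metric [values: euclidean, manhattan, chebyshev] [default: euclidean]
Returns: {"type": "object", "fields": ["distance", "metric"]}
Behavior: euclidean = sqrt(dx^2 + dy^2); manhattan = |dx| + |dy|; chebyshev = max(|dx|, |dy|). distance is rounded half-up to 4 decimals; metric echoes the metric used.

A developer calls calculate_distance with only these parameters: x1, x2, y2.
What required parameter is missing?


Required parameters: x1, y1, x2, y2
Provided: x1, x2, y2
Missing: y1
y1


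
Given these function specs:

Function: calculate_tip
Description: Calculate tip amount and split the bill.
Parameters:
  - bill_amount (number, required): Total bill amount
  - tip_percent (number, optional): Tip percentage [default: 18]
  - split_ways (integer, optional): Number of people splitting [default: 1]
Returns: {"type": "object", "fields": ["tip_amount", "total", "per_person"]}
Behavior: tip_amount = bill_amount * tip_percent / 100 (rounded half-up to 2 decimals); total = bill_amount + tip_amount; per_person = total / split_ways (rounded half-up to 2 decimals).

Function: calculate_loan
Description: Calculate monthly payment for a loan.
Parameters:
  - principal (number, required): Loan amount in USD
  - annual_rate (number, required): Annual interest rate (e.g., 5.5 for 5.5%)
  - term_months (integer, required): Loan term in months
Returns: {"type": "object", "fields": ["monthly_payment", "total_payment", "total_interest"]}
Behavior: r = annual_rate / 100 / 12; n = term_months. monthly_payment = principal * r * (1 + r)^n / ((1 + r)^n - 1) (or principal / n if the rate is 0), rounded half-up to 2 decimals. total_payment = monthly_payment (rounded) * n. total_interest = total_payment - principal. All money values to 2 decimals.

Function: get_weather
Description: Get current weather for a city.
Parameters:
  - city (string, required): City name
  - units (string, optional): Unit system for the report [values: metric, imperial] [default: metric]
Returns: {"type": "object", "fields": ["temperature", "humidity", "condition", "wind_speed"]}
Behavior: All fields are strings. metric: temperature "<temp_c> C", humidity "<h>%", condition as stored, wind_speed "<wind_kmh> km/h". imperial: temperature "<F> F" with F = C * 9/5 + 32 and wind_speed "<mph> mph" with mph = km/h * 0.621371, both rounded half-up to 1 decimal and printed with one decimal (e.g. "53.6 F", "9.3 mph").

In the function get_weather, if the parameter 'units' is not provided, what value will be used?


The get_weather spec declares:
  - units (string, optional): Unit system for the report [values: metric, imperial] [default: metric]
Default:
metric


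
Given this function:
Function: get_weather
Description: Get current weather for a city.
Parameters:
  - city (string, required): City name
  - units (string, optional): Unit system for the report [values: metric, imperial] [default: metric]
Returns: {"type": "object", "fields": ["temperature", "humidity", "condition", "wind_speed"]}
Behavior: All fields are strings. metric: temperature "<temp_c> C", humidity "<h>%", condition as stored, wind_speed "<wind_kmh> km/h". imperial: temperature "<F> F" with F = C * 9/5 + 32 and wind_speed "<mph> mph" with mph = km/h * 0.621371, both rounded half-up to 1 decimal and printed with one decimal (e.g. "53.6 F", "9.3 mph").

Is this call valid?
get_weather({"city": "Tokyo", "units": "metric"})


Checking all required parameters present and types match... All valid.
Valid


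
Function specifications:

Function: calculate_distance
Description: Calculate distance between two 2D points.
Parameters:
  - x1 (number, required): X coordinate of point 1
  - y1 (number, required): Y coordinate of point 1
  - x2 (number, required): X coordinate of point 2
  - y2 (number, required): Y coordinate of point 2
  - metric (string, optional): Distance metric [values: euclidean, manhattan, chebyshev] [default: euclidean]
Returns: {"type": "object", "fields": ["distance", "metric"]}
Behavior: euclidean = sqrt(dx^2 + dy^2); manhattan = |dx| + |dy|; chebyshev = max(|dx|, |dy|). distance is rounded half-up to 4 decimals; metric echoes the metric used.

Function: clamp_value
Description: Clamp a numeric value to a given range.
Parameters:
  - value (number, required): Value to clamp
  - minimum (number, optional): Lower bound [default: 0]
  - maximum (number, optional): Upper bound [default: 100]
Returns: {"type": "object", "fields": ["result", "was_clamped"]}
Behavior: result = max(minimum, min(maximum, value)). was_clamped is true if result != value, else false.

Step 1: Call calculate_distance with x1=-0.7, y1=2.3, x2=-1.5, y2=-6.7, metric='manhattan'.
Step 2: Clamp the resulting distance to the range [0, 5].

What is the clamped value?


Step 1: calculate_distance (manhattan)
  |dx| = |-1.5 - -0.7| = 0.8; |dy| = |-6.7 - 2.3| = 9
  manhattan: 0.8 + 9 = 9.8
  Round to 4 decimals: 9.8
  -> distance = 9.8
Step 2: clamp_value(value=9.8, minimum=0, maximum=5)
  result = max(0, min(5, 9.8)) = max(0, 5) = 5
  was_clamped = (5 != 9.8) = true
  -> result = 5
5


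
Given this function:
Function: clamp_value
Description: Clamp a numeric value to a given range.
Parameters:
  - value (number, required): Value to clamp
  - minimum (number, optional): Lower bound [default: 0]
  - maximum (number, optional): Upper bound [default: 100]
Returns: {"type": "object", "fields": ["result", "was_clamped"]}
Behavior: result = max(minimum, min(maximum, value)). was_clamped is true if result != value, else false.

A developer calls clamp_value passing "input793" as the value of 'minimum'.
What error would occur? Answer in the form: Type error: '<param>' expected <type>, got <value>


Spec: 'minimum' is declared as number; "input793" is a string.
Type error: 'minimum' expected number, got "input793"


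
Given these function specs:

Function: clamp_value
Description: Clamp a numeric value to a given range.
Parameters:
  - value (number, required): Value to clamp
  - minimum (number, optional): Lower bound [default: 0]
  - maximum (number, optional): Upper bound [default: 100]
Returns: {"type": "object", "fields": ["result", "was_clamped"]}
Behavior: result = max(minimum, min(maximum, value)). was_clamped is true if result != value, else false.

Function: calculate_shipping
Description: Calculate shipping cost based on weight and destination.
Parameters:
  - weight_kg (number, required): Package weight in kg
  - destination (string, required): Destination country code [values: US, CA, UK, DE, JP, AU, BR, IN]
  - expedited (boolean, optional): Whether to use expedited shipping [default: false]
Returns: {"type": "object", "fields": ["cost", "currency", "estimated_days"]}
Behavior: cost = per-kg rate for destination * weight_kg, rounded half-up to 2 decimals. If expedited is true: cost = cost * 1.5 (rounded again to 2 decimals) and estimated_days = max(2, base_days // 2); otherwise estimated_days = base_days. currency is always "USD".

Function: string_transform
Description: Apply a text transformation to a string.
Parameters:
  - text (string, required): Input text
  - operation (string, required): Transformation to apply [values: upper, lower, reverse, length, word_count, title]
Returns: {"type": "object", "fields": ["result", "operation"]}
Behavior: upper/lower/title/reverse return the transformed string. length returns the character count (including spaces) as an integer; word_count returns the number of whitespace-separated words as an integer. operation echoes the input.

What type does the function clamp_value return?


The clamp_value spec declares Returns: {"type": "object", "fields": ["result", "was_clamped"]}
Type:
object


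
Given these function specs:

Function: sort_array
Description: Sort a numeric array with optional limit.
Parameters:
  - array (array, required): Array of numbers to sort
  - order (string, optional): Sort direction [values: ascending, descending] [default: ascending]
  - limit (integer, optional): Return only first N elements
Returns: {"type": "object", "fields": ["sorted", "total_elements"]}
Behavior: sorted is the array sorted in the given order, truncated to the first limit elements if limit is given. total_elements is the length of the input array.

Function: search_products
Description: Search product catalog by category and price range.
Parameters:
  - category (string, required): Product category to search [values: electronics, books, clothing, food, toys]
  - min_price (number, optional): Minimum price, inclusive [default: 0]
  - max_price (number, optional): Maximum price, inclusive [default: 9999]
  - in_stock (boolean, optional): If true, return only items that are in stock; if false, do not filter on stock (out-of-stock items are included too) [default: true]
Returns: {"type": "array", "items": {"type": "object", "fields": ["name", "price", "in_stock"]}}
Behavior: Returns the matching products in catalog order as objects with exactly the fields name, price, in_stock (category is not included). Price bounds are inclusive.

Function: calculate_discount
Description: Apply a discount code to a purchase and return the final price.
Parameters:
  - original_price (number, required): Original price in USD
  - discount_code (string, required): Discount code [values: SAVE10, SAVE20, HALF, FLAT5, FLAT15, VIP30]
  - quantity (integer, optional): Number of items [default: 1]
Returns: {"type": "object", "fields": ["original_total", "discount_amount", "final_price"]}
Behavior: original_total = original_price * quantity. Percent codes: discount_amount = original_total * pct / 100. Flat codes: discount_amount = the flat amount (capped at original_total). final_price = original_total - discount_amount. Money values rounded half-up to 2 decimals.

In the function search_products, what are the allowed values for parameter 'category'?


The search_products spec declares:
  - category (string, required): Product category to search [values: electronics, books, clothing, food, toys]
Allowed values:
electronics, books, clothing, food, toys


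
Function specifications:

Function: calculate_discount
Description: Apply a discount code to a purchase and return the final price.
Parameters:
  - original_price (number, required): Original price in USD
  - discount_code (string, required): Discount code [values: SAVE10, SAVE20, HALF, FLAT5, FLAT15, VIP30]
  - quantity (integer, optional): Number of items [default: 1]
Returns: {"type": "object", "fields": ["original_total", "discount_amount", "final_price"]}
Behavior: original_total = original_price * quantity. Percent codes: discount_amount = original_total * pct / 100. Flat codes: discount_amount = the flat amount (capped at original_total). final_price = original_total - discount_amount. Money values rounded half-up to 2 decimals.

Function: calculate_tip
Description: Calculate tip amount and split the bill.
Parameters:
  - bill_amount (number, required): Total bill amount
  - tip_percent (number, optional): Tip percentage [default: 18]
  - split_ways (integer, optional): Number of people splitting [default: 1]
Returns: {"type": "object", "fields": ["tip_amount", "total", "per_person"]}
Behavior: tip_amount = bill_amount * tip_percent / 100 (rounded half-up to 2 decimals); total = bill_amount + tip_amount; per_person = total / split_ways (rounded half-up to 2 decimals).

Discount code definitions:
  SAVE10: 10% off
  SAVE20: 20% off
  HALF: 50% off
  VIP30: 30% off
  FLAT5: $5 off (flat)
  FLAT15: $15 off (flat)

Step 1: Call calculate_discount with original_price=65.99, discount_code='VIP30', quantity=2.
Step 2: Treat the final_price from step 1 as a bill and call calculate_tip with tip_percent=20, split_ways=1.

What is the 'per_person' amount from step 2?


Step 1: calculate_discount(original_price=65.99, discount_code=VIP30, quantity=2)
  original_total = 65.99 * 2 = 131.98
  VIP30 = 30% off: discount_amount = 131.98 * 30/100 = 39.594 -> 39.59
  final_price = 131.98 - 39.59 = 92.39
  -> final_price = 92.39
Step 2: calculate_tip(bill_amount=92.39, tip_percent=20, split_ways=1)
  tip_amount = 92.39 * 20/100 = 18.478 -> 18.48
  total = 92.39 + 18.48 = 110.87
  per_person = 110.87 / 1 = 110.87 -> 110.87
  -> per_person = 110.87
$110.87


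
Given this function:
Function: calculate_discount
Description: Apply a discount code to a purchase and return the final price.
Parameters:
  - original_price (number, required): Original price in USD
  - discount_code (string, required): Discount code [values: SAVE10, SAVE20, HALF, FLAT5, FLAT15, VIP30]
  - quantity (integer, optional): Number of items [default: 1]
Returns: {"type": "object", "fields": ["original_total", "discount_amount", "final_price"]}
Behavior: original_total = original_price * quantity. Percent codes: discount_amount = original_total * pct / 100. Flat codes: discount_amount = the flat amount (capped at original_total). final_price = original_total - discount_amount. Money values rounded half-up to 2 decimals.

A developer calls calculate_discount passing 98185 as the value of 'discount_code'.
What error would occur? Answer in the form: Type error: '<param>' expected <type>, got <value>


Spec: 'discount_code' is declared as string; 98185 is an integer.
Type error: 'discount_code' expected string, got 98185


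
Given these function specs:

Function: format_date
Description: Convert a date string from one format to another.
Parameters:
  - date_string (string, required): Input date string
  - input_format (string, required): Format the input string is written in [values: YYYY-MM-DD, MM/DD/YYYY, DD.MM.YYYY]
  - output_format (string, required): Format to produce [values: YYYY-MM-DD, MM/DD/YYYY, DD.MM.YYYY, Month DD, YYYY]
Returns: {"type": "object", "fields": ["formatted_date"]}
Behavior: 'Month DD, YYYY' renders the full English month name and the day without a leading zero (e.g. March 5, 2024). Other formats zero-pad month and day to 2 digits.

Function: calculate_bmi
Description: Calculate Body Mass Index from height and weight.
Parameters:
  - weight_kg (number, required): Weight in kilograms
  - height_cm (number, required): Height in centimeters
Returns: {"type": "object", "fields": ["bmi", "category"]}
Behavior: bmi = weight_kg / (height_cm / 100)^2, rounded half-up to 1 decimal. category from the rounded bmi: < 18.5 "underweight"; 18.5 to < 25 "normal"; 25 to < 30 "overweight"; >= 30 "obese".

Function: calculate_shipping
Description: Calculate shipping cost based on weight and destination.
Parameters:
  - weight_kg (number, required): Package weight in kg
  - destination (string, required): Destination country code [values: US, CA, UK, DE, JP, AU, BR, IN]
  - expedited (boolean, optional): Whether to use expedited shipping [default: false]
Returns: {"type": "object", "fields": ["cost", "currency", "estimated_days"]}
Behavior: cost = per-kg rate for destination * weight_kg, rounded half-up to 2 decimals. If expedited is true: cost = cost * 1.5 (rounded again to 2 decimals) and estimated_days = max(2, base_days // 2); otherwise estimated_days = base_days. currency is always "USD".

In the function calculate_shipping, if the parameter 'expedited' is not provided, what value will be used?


The calculate_shipping spec declares:
  - expedited (boolean, optional): Whether to use expedited shipping [default: false]
Default:
false


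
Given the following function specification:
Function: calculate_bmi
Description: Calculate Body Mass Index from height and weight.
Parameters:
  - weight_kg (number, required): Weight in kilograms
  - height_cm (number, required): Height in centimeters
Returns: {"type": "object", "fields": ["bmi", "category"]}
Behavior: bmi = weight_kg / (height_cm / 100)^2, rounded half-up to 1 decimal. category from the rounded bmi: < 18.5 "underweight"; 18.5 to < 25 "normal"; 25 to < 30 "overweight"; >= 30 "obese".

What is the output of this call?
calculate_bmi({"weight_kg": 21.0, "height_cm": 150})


height_m = 150 / 100 = 1.5
bmi = 21.0 / 1.5^2 = 21.0 / 2.25 = 9.333333 -> 9.3
9.3 < 18.5 -> underweight
Output:
{"bmi": 9.3, "category": "underweight"}


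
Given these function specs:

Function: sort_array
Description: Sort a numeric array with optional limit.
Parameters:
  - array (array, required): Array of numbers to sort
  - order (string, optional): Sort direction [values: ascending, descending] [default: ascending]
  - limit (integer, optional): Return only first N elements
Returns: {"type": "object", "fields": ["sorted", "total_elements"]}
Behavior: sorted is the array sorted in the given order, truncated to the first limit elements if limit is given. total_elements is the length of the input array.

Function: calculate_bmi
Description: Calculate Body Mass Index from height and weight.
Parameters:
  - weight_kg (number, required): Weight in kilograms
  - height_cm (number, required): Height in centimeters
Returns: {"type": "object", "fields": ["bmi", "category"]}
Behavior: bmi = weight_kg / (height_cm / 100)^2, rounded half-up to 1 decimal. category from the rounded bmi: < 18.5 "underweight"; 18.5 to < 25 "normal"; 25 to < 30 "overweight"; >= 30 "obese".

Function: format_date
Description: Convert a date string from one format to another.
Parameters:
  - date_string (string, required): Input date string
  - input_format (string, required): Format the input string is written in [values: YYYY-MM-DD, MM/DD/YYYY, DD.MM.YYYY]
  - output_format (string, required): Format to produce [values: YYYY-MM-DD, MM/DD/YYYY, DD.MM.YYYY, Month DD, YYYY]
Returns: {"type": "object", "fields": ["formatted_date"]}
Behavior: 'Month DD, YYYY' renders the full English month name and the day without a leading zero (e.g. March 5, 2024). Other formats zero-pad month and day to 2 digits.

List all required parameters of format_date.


Parameters of format_date and their required/optional flag:
  date_string: required
  input_format: required
  output_format: required
date_string, input_format, output_format


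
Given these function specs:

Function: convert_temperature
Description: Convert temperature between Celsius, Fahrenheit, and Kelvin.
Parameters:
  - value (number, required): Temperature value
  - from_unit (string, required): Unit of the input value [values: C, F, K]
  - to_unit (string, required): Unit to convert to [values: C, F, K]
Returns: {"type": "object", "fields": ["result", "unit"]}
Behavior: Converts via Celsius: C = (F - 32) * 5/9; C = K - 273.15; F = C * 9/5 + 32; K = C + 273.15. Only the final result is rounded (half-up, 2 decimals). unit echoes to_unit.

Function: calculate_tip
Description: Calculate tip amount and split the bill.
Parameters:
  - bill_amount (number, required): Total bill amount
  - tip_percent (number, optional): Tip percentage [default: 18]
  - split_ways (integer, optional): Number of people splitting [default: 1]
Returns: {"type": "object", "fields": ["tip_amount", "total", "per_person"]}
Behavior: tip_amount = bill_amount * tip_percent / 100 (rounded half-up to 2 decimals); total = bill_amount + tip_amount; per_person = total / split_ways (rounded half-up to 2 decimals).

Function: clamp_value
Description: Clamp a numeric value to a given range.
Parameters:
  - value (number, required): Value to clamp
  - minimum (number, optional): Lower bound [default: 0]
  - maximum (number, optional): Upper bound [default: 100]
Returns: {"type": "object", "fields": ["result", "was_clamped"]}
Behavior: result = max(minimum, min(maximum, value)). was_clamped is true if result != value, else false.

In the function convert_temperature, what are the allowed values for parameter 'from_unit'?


The convert_temperature spec declares:
  - from_unit (string, required): Unit of the input value [values: C, F, K]
Allowed values:
C, F, K


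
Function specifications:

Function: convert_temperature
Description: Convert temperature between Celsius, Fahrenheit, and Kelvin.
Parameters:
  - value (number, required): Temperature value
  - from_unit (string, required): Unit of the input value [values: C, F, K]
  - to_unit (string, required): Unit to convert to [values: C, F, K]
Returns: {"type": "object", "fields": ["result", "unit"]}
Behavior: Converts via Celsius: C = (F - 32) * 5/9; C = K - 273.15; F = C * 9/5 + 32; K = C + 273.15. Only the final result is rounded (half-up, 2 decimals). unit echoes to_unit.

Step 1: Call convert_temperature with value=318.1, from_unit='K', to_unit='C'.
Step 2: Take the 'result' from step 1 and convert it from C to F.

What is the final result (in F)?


Step 1: convert_temperature(value=318.1, from_unit=K, to_unit=C)
  To C: 318.1 - 273.15 = 44.95
  Target is C: 44.95
  Round to 2 decimals: 44.95
  -> result = 44.95 C
Step 2: convert_temperature(value=44.95, from_unit=C, to_unit=F)
  Input already in C: 44.95
  To F: 44.95 * 9/5 + 32 = 112.91
  Round to 2 decimals: 112.91
  -> result = 112.91 F
112.91 F


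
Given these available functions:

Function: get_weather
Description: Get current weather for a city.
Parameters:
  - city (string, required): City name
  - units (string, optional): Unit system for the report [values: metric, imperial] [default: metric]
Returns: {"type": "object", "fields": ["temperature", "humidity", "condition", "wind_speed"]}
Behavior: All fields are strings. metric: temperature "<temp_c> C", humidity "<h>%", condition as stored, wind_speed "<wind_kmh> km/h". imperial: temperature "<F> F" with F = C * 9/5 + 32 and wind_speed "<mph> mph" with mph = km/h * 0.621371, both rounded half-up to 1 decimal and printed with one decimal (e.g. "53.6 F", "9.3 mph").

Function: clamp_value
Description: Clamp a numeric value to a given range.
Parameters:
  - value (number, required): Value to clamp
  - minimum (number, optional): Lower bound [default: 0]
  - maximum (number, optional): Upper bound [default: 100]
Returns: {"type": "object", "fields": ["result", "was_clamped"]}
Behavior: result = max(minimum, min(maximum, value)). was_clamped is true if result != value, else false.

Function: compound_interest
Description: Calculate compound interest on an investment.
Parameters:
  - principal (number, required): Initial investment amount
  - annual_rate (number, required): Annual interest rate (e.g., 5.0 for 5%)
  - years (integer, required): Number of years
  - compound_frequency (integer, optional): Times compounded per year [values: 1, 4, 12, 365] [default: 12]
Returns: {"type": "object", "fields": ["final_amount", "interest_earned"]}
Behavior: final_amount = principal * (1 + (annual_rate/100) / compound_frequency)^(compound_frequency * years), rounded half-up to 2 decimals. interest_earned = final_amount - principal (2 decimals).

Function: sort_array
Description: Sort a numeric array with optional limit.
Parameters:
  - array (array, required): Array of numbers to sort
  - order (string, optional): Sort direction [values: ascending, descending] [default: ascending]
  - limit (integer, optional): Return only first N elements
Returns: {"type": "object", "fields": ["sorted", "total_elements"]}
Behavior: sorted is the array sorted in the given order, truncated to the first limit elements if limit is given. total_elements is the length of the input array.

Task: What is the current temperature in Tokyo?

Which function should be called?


The task needs a function whose description is: Get current weather for a city.
get_weather


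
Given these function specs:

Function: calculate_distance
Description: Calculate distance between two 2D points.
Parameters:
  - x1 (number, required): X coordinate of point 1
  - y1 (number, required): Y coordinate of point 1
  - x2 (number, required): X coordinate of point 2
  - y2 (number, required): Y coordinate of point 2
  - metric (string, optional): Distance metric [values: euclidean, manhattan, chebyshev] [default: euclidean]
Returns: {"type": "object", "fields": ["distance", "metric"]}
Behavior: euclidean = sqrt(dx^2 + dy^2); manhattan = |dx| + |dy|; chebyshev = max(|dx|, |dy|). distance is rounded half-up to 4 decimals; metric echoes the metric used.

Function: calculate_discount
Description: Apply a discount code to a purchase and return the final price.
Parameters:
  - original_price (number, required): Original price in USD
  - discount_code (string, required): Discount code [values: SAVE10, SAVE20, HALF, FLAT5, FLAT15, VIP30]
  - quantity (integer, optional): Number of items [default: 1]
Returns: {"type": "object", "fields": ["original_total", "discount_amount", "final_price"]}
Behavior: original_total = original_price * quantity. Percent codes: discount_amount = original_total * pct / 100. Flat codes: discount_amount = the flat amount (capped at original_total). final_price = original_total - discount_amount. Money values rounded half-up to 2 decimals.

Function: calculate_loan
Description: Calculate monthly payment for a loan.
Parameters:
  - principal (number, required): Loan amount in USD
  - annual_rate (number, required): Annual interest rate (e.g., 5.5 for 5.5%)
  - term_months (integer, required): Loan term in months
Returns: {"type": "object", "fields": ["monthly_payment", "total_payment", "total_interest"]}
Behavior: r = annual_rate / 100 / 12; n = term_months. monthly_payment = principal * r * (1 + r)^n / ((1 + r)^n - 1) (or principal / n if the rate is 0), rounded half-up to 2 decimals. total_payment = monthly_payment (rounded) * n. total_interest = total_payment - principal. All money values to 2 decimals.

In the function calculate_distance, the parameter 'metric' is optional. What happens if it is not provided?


The calculate_distance spec declares:
  - metric (string, optional): Distance metric [values: euclidean, manhattan, chebyshev] [default: euclidean]
It defaults to euclidean


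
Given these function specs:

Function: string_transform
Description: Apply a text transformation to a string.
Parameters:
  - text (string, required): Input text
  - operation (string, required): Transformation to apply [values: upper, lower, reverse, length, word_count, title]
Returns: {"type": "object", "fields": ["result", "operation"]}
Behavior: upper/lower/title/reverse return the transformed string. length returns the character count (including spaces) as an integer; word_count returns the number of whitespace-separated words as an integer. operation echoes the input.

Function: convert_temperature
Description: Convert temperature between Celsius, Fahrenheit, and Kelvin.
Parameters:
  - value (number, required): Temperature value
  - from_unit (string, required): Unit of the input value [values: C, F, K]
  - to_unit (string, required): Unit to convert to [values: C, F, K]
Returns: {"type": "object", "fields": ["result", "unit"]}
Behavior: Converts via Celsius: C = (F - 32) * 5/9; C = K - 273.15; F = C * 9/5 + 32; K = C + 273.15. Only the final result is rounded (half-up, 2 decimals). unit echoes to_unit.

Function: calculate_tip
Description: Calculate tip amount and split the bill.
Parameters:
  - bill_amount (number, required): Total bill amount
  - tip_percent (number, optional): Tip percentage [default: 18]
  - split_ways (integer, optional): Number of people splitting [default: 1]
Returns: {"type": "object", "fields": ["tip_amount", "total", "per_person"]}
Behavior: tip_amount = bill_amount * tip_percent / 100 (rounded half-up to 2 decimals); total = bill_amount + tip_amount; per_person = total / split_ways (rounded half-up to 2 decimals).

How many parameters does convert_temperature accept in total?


Parameters of convert_temperature: value (required), from_unit (required), to_unit (required)
Total:
3


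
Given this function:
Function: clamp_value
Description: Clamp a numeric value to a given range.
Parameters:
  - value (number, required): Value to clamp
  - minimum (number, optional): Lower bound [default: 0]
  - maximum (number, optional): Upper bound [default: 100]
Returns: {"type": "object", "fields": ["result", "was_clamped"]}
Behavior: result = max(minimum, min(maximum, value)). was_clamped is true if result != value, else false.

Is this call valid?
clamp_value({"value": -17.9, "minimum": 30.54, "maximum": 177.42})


Checking all required parameters present and types match... All valid.
Valid


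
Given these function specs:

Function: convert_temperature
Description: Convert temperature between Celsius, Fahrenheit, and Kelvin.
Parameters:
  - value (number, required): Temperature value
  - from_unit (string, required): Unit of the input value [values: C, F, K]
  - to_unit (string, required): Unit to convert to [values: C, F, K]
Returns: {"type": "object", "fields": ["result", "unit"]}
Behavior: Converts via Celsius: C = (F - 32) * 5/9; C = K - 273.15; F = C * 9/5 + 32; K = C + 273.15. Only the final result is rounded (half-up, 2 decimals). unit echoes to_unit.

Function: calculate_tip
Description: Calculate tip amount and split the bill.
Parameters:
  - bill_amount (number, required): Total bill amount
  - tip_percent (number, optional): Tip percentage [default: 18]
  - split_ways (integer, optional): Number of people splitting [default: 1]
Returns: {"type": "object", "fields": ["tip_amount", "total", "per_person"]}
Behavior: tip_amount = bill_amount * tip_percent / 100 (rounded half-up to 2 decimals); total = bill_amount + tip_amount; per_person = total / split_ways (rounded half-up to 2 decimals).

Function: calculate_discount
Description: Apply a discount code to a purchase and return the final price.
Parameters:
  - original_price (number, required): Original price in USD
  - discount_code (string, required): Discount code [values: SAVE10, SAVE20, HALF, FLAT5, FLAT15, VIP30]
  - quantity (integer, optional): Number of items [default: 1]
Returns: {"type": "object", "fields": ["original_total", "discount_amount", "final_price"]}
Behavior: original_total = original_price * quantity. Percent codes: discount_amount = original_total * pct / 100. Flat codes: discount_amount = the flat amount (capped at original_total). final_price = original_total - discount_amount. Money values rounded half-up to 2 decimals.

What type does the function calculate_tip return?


The calculate_tip spec declares Returns: {"type": "object", "fields": ["tip_amount", "total", "per_person"]}
Type:
object


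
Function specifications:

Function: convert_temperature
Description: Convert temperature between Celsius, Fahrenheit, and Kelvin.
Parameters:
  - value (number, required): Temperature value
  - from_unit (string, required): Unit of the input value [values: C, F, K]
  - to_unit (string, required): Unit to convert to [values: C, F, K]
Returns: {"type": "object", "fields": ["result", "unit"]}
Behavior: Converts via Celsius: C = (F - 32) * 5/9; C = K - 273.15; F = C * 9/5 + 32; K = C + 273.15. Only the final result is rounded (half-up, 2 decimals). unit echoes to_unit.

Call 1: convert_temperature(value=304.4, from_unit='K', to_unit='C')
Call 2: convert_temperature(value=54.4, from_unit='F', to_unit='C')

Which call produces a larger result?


Call 1:
  To C: 304.4 - 273.15 = 31.25
  Target is C: 31.25
  Round to 2 decimals: 31.25
  -> 31.25 C
Call 2:
  To C: (54.4 - 32) * 5/9 = 12.444444
  Target is C: 12.444444
  Round to 2 decimals: 12.44
  -> 12.44 C
Call 1 (31.25 C)


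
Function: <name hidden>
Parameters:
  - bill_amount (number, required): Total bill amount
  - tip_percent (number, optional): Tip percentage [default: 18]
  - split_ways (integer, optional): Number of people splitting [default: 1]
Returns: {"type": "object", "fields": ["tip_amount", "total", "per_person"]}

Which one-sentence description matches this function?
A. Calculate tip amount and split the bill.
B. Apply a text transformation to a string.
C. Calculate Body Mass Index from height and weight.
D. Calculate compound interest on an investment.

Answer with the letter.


Parameters bill_amount, tip_percent, split_ways and return ["tip_amount", "total", "per_person"] fit: Calculate tip amount and split the bill.
A


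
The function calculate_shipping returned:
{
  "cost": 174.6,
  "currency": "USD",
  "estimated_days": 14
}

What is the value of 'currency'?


USD


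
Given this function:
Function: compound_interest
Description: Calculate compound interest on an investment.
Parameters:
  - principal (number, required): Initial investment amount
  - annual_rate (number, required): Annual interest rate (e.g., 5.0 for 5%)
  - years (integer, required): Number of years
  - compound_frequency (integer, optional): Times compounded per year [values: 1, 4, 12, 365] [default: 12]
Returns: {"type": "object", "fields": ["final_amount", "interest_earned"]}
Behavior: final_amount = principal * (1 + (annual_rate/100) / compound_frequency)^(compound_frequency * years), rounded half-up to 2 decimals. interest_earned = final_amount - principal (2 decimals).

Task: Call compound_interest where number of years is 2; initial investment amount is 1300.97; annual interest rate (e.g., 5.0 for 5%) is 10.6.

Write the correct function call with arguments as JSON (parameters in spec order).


Mapping each described value to its parameter name:
  'Number of years' -> years = 2
  'Initial investment amount' -> principal = 1300.97
  'Annual interest rate (e.g., 5.0 for 5%)' -> annual_rate = 10.6
compound_interest({"principal": 1300.97, "annual_rate": 10.6, "years": 2})


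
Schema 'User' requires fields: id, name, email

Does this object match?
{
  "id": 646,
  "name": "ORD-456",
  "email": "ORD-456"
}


Checking required fields... All present.
Valid - all required fields present


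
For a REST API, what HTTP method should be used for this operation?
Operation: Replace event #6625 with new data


GET = read, POST = create, PUT = update/replace, DELETE = remove
This operation is an update/replace.
PUT


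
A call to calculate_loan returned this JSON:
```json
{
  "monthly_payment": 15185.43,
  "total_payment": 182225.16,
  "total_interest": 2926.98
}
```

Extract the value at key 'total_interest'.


2926.98


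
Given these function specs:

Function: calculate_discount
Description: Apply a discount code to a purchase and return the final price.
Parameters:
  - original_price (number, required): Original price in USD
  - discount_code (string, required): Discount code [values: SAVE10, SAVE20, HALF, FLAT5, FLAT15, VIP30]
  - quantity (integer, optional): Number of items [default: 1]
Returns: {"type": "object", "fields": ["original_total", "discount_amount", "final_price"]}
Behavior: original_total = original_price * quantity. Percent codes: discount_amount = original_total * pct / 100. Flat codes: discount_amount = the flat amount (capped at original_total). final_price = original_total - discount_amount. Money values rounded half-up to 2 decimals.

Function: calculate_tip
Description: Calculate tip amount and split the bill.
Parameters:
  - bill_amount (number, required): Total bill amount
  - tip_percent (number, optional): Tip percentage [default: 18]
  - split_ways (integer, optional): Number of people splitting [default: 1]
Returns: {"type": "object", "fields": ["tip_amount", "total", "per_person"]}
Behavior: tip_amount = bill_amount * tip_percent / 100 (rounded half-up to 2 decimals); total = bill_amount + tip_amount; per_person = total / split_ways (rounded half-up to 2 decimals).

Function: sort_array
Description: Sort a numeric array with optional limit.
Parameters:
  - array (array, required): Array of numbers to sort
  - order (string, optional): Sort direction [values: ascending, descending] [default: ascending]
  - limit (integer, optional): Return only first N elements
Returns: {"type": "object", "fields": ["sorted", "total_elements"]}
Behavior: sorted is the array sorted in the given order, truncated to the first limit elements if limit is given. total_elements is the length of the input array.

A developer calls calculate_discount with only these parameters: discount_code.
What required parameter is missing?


Required parameters: original_price, discount_code
Provided: discount_code
Missing: original_price
original_price
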